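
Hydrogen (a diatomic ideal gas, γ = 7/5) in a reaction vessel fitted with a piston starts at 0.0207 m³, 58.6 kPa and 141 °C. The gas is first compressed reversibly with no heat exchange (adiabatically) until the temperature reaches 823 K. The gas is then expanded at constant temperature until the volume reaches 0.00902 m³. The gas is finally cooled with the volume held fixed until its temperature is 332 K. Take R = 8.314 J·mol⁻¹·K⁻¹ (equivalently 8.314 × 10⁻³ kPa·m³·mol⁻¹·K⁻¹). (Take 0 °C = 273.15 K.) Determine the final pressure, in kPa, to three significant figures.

Convert: T₁ = 414.1 K.
Adiabatic (γ = 7/5), T V^(γ−1) and P V^γ constant: P₂ = P₁·(T₂/T₁)^(γ/(γ−1)) = 648.3 kPa; V₂ = V₁·(T₁/T₂)^(1/(γ−1)) = 0.003718 m³.
T constant ⇒ Boyle's law P V = const: T₃ = T₂; P₃ = P₂·(V₂/V₃) = 267.2 kPa.
Isochoric, so P/T is constant: V₄ = V₃; P₄ = P₃·(T₄/T₃) = 107.8 kPa.

P₄ ≈ 108 kPa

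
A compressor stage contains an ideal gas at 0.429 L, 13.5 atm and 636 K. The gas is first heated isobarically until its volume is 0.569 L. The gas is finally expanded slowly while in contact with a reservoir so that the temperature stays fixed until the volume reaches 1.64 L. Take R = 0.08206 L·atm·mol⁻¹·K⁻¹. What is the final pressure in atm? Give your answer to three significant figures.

P constant ⇒ V ∝ T: P₂ = P₁; T₂ = T₁·(V₂/V₁) = 843.6 K.
Isothermal, so P V is constant: T₃ = T₂; P₃ = P₂·(V₂/V₃) = 4.684 atm.

P₃ ≈ 4.68 atm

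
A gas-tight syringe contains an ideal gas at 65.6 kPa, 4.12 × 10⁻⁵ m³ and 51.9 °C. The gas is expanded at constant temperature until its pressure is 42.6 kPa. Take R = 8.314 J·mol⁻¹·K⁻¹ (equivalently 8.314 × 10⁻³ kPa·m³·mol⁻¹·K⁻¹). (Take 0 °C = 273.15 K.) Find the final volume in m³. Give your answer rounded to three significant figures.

V₂ ≈ 6.34e-05 m³

Convert: T₁ = 325.0 K.
T constant ⇒ Boyle's law P V = const: T₂ = T₁; V₂ = V₁·(P₁/P₂) = 6.344e-05 m³.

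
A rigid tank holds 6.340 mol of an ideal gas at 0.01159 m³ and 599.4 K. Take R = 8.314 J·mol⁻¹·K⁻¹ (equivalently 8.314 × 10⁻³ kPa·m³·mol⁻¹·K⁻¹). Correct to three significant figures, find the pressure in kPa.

PV = nRT ⇒ P = nRT/V = (6.340 × 8.314 × 10⁻³ × 599.4) / 0.01159

P ≈ 2.73e+03 kPa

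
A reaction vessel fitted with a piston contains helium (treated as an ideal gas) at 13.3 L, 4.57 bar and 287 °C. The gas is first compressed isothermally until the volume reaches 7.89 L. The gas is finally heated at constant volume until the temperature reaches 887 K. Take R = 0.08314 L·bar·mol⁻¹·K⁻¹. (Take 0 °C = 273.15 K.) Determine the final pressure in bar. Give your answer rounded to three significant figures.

P₃ ≈ 12.2 bar

Convert: T₁ = 560.1 K.
Isothermal, so P V is constant: T₂ = T₁; P₂ = P₁·(V₁/V₂) = 7.704 bar.
V constant ⇒ P ∝ T: V₃ = V₂; P₃ = P₂·(T₃/T₂) = 12.20 bar.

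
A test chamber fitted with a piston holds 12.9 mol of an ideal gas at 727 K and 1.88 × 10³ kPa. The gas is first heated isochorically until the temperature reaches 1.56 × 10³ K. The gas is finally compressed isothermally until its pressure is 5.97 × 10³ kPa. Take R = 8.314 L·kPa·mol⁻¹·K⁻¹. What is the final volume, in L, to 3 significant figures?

V₃ ≈ 28.0 L

From PV = nRT: V₁ = nRT₁/P₁ = 41.47 L.
V constant ⇒ P ∝ T: V₂ = V₁; P₂ = P₁·(T₂/T₁) = 4034 kPa.
T constant ⇒ Boyle's law P V = const: T₃ = T₂; V₃ = V₂·(P₂/P₃) = 28.03 L.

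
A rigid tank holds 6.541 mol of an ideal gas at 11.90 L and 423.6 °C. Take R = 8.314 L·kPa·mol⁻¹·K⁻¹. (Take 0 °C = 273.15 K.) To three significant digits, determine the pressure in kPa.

P ≈ 3.18e+03 kPa

Convert: T = 696.75 K.
PV = nRT ⇒ P = nRT/V = (6.541 × 8.314 × 696.75) / 11.90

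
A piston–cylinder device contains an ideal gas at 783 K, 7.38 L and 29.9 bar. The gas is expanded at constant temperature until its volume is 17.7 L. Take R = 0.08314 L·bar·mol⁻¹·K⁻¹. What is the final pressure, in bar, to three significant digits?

P₂ ≈ 12.5 bar

T constant ⇒ Boyle's law P V = const: T₂ = T₁; P₂ = P₁·(V₁/V₂) = 12.47 bar.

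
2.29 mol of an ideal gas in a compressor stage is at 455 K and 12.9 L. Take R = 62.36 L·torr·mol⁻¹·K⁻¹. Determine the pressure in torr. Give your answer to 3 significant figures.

P ≈ 5.04e+03 torr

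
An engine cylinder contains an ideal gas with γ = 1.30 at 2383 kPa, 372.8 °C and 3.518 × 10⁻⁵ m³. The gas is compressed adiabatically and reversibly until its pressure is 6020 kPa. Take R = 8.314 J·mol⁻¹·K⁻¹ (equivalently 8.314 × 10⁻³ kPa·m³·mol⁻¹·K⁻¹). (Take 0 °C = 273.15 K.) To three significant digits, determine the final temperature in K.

T₂ ≈ 800 K

Convert: T₁ = 646.0 K.
Reversible adiabatic, γ = 1.30: T₂ = T₁·(P₂/P₁)^((γ−1)/γ) = 800.0 K; V₂ = V₁·(P₁/P₂)^(1/γ) = 1.725e-05 m³.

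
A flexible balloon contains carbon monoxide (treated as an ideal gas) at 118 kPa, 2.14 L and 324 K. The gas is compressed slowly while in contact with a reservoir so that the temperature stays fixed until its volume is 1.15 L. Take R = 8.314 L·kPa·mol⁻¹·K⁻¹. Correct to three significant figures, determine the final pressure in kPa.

T constant ⇒ Boyle's law P V = const: T₂ = T₁; P₂ = P₁·(V₁/V₂) = 219.6 kPa.

P₂ ≈ 220 kPa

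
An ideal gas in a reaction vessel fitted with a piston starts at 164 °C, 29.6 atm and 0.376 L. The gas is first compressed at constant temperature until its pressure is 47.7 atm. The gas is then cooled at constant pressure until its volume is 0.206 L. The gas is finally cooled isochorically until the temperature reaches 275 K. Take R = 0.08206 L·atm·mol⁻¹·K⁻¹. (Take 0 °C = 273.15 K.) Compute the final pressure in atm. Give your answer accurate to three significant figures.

Convert: T₁ = 437.1 K.
Isothermal, so P V is constant: T₂ = T₁; V₂ = V₁·(P₁/P₂) = 0.2333 L.
Isobaric, so V/T is constant: P₃ = P₂; T₃ = T₂·(V₃/V₂) = 386.0 K.
Isochoric, so P/T is constant: V₄ = V₃; P₄ = P₃·(T₄/T₃) = 33.99 atm.

P₄ ≈ 34.0 atm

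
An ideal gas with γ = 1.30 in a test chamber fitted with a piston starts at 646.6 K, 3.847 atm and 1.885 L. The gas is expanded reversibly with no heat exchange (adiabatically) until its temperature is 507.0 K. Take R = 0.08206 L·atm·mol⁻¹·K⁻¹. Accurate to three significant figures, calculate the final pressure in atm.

Reversible adiabatic, γ = 1.30: P₂ = P₁·(T₂/T₁)^(γ/(γ−1)) = 1.341 atm; V₂ = V₁·(T₁/T₂)^(1/(γ−1)) = 4.240 L.

P₂ ≈ 1.34 atm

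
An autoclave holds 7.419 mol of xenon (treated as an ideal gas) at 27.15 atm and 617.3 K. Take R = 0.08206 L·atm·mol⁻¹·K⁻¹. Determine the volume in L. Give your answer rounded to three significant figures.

V ≈ 13.8 L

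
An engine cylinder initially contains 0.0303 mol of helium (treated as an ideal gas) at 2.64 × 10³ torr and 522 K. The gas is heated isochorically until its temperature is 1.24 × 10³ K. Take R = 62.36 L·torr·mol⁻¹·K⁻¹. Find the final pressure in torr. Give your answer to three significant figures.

P₂ ≈ 6.27e+03 torr

From PV = nRT: V₁ = nRT₁/P₁ = 0.3736 L.
Isochoric, so P/T is constant: V₂ = V₁; P₂ = P₁·(T₂/T₁) = 6271 torr.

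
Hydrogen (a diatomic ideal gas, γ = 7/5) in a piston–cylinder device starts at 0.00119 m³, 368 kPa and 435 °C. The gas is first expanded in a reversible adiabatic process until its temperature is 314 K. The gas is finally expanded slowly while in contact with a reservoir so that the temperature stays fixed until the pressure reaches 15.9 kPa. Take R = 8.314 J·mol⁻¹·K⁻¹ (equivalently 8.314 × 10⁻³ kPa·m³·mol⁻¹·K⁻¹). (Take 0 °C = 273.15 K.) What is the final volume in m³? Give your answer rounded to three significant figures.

V₃ ≈ 0.0122 m³

Convert: T₁ = 708.1 K.
Reversible adiabatic, γ = 7/5: P₂ = P₁·(T₂/T₁)^(γ/(γ−1)) = 21.36 kPa; V₂ = V₁·(T₁/T₂)^(1/(γ−1)) = 0.009089 m³.
Isothermal, so P V is constant: T₃ = T₂; V₃ = V₂·(P₂/P₃) = 0.01221 m³.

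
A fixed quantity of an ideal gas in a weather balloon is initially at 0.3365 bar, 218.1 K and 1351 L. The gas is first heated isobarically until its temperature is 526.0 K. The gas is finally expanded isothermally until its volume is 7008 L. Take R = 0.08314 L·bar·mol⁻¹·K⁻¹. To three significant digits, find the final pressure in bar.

P₃ ≈ 0.156 bar

Isobaric, so V/T is constant: P₂ = P₁; V₂ = V₁·(T₂/T₁) = 3258 L.
Isothermal, so P V is constant: T₃ = T₂; P₃ = P₂·(V₂/V₃) = 0.1565 bar.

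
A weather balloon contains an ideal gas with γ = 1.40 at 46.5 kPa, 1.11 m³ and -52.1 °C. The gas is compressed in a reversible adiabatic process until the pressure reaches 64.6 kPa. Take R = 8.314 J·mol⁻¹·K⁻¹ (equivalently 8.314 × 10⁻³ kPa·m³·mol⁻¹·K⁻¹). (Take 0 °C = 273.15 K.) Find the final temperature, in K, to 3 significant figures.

T₂ ≈ 243 K

Convert: T₁ = 221.0 K.
Reversible adiabatic, γ = 1.40: T₂ = T₁·(P₂/P₁)^((γ−1)/γ) = 242.8 K; V₂ = V₁·(P₁/P₂)^(1/γ) = 0.8777 m³.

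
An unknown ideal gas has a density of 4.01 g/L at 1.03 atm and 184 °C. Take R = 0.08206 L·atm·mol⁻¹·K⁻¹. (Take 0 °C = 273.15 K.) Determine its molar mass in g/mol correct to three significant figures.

ρ = PM/(RT) ⇒ M = ρRT/P = (4.01 × 0.08206 × 457.1) / 1.03

M ≈ 146 g/mol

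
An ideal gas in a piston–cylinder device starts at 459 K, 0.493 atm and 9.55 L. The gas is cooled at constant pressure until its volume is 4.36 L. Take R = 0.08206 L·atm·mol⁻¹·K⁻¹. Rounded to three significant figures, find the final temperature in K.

Isobaric, so V/T is constant: P₂ = P₁; T₂ = T₁·(V₂/V₁) = 209.6 K.

T₂ ≈ 210 K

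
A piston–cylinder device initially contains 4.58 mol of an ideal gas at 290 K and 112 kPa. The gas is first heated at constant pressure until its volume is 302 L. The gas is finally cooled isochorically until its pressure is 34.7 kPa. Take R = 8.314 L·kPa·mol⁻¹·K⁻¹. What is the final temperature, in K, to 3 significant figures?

T₃ ≈ 275 K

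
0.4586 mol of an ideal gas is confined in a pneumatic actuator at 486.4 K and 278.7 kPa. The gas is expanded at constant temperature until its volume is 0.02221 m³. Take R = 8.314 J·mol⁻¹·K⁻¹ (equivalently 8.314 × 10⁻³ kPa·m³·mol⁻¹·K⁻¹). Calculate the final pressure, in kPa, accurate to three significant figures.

From PV = nRT: V₁ = nRT₁/P₁ = 0.006654 m³.
T constant ⇒ Boyle's law P V = const: T₂ = T₁; P₂ = P₁·(V₁/V₂) = 83.50 kPa.

P₂ ≈ 83.5 kPa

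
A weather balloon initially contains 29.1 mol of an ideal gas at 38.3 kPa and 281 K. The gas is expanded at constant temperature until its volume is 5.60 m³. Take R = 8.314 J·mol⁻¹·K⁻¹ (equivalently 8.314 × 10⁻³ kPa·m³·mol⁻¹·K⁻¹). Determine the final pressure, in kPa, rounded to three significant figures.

P₂ ≈ 12.1 kPa

From PV = nRT: V₁ = nRT₁/P₁ = 1.775 m³.
T constant ⇒ Boyle's law P V = const: T₂ = T₁; P₂ = P₁·(V₁/V₂) = 12.14 kPa.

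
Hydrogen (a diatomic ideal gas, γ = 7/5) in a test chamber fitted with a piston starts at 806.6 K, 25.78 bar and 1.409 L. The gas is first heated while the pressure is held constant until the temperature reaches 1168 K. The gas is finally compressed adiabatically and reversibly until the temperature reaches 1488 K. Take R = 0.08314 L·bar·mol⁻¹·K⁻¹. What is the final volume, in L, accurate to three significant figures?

V₃ ≈ 1.11 L

Isobaric, so V/T is constant: P₂ = P₁; V₂ = V₁·(T₂/T₁) = 2.040 L.
Reversible adiabatic, γ = 7/5: P₃ = P₂·(T₃/T₂)^(γ/(γ−1)) = 60.16 bar; V₃ = V₂·(T₂/T₃)^(1/(γ−1)) = 1.114 L.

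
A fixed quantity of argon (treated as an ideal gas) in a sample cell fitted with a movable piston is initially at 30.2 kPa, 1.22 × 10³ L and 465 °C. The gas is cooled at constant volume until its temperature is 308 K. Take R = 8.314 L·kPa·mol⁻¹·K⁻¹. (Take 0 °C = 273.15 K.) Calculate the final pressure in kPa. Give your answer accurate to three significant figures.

Convert: T₁ = 738.1 K.
Isochoric, so P/T is constant: V₂ = V₁; P₂ = P₁·(T₂/T₁) = 12.60 kPa.

P₂ ≈ 12.6 kPa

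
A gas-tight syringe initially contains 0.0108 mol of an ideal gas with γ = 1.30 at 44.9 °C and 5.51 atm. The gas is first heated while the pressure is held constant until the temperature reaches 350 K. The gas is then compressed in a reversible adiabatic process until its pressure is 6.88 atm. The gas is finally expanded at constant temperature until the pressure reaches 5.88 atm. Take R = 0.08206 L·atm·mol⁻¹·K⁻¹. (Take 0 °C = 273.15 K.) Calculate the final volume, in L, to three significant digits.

V₄ ≈ 0.0555 L

Convert: T₁ = 318.0 K.
From PV = nRT: V₁ = nRT₁/P₁ = 0.05116 L.
Isobaric, so V/T is constant: P₂ = P₁; V₂ = V₁·(T₂/T₁) = 0.05630 L.
Reversible adiabatic, γ = 1.30: T₃ = T₂·(P₃/P₂)^((γ−1)/γ) = 368.4 K; V₃ = V₂·(P₂/P₃)^(1/γ) = 0.04746 L.
T constant ⇒ Boyle's law P V = const: T₄ = T₃; V₄ = V₃·(P₃/P₄) = 0.05553 L.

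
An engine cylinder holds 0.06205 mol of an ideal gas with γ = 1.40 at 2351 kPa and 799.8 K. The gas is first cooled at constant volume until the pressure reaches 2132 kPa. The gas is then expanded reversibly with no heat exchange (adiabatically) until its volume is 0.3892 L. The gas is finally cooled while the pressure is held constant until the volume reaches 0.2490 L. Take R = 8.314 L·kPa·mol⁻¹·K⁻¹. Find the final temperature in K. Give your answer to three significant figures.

From PV = nRT: V₁ = nRT₁/P₁ = 0.1755 L.
Isochoric, so P/T is constant: V₂ = V₁; T₂ = T₁·(P₂/P₁) = 725.3 K.
Adiabatic (γ = 1.40), T V^(γ−1) and P V^γ constant: T₃ = T₂·(V₂/V₃)^(γ−1) = 527.4 K; P₃ = P₂·(V₂/V₃)^γ = 699.1 kPa.
P constant ⇒ V ∝ T: P₄ = P₃; T₄ = T₃·(V₄/V₃) = 337.4 K.

T₄ ≈ 337 K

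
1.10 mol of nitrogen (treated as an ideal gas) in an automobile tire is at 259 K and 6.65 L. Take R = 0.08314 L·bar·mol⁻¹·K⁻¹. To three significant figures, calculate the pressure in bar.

PV = nRT ⇒ P = nRT/V = (1.10 × 0.08314 × 259) / 6.65

P ≈ 3.56 bar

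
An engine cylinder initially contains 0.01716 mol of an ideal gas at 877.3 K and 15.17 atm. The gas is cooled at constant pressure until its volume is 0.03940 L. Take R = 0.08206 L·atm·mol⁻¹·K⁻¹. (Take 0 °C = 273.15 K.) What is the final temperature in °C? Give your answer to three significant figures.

T₂ ≈ 151 °C

From PV = nRT: V₁ = nRT₁/P₁ = 0.08144 L.
P constant ⇒ V ∝ T: P₂ = P₁; T₂ = T₁·(V₂/V₁) = 424.5 K.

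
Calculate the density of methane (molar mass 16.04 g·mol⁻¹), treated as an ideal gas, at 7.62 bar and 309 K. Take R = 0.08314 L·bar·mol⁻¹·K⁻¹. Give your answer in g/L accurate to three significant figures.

ρ = PM/(RT) = (7.62 × 16.04) / (0.08314 × 309.0)

ρ ≈ 4.76 g/L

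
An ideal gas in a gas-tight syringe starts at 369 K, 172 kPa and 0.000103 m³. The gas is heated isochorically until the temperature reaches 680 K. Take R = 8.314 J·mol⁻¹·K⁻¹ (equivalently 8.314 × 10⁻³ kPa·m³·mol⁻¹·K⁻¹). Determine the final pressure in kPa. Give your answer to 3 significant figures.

P₂ ≈ 317 kPa

V constant ⇒ P ∝ T: V₂ = V₁; P₂ = P₁·(T₂/T₁) = 317.0 kPa.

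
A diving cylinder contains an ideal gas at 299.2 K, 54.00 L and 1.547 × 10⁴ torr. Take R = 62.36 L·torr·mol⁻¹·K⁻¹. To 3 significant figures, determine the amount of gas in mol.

PV = nRT ⇒ n = PV/(RT) = (1.547e+04 × 54.00) / (62.36 × 299.2)

n ≈ 44.8 mol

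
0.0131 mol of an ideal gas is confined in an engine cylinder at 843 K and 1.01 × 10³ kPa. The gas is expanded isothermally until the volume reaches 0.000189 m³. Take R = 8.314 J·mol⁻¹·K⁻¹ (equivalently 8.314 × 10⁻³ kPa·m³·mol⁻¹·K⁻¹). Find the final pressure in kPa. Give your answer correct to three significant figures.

P₂ ≈ 486 kPa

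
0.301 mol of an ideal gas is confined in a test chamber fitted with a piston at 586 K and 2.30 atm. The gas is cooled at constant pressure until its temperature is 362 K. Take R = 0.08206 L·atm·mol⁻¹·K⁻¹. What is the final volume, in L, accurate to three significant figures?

From PV = nRT: V₁ = nRT₁/P₁ = 6.293 L.
Isobaric, so V/T is constant: P₂ = P₁; V₂ = V₁·(T₂/T₁) = 3.888 L.

V₂ ≈ 3.89 L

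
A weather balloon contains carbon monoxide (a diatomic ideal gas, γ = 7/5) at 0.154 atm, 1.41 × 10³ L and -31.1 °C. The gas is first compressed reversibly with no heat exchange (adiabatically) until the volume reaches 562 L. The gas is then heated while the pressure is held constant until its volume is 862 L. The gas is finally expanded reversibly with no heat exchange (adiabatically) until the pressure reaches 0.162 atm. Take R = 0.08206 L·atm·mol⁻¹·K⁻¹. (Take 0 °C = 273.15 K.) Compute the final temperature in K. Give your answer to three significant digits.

T₄ ≈ 377 K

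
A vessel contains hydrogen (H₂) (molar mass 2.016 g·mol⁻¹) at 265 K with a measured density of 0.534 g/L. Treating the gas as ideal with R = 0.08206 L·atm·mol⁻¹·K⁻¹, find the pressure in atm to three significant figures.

ρ = PM/(RT) ⇒ P = ρRT/M = (0.534 × 0.08206 × 265.0) / 2.016

P ≈ 5.76 atm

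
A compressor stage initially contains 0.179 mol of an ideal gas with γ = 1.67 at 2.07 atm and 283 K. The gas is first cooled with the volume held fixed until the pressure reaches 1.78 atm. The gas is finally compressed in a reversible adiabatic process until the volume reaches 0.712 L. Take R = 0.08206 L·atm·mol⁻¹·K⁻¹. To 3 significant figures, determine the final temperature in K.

T₃ ≈ 487 K

From PV = nRT: V₁ = nRT₁/P₁ = 2.008 L.
Isochoric, so P/T is constant: V₂ = V₁; T₂ = T₁·(P₂/P₁) = 243.4 K.
Adiabatic (γ = 1.67), T V^(γ−1) and P V^γ constant: T₃ = T₂·(V₂/V₃)^(γ−1) = 487.5 K; P₃ = P₂·(V₂/V₃)^γ = 10.06 atm.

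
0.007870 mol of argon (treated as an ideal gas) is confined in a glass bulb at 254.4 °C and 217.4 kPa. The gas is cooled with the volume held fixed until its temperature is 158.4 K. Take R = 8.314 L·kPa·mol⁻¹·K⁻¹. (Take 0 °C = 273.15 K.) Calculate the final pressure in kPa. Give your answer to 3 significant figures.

Convert: T₁ = 527.5 K.
From PV = nRT: V₁ = nRT₁/P₁ = 0.1588 L.
Isochoric, so P/T is constant: V₂ = V₁; P₂ = P₁·(T₂/T₁) = 65.28 kPa.

P₂ ≈ 65.3 kPa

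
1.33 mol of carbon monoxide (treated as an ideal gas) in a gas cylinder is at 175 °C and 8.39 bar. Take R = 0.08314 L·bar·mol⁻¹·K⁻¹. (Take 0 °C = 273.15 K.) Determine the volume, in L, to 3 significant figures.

Convert: T = 448.15 K.
PV = nRT ⇒ V = nRT/P = (1.33 × 0.08314 × 448.15) / 8.39

V ≈ 5.91 L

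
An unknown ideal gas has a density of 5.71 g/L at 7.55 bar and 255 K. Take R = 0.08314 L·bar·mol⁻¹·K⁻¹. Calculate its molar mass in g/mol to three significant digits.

ρ = PM/(RT) ⇒ M = ρRT/P = (5.71 × 0.08314 × 255.0) / 7.55

M ≈ 16.0 g/mol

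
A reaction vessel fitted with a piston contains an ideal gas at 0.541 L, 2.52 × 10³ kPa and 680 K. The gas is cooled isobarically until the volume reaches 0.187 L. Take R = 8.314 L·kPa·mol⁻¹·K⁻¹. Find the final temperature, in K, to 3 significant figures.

P constant ⇒ V ∝ T: P₂ = P₁; T₂ = T₁·(V₂/V₁) = 235.0 K.

T₂ ≈ 235 K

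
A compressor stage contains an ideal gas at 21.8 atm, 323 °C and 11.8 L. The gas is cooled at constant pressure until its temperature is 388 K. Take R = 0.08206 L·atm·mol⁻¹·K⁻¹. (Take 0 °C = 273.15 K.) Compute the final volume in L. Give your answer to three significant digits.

V₂ ≈ 7.68 L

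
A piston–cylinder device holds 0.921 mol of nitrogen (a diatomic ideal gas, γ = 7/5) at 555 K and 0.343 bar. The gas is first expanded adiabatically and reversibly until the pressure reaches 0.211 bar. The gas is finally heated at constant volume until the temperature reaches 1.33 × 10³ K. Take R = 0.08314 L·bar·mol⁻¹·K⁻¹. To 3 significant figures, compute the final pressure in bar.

P₃ ≈ 0.581 bar

From PV = nRT: V₁ = nRT₁/P₁ = 123.9 L.
Adiabatic (γ = 7/5), T V^(γ−1) and P V^γ constant: T₂ = T₁·(P₂/P₁)^((γ−1)/γ) = 483.1 K; V₂ = V₁·(P₁/P₂)^(1/γ) = 175.3 L.
V constant ⇒ P ∝ T: V₃ = V₂; P₃ = P₂·(T₃/T₂) = 0.5809 bar.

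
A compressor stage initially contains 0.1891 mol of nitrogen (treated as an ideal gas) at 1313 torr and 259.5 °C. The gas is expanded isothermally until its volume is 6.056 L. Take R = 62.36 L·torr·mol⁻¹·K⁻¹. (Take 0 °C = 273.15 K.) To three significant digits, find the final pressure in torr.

Convert: T₁ = 532.6 K.
From PV = nRT: V₁ = nRT₁/P₁ = 4.784 L.
Isothermal, so P V is constant: T₂ = T₁; P₂ = P₁·(V₁/V₂) = 1037 torr.

P₂ ≈ 1.04e+03 torr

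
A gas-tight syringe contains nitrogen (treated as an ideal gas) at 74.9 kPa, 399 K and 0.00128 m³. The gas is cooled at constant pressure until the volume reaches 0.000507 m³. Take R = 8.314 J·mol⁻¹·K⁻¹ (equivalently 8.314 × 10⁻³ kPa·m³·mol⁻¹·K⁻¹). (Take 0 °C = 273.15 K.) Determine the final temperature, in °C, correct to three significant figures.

T₂ ≈ -115 °C

P constant ⇒ V ∝ T: P₂ = P₁; T₂ = T₁·(V₂/V₁) = 158.0 K.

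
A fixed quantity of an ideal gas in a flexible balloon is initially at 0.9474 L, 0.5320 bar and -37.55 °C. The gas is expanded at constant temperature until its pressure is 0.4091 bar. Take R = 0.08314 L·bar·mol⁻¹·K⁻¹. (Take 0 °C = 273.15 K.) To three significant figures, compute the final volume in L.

V₂ ≈ 1.23 L

Convert: T₁ = 235.6 K.
T constant ⇒ Boyle's law P V = const: T₂ = T₁; V₂ = V₁·(P₁/P₂) = 1.232 L.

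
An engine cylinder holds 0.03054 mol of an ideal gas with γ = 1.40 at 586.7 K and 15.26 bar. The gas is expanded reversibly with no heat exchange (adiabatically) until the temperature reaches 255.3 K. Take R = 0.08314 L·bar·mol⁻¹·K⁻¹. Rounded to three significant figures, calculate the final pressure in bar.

P₂ ≈ 0.829 bar

From PV = nRT: V₁ = nRT₁/P₁ = 0.09762 L.
Reversible adiabatic, γ = 1.40: P₂ = P₁·(T₂/T₁)^(γ/(γ−1)) = 0.8294 bar; V₂ = V₁·(T₁/T₂)^(1/(γ−1)) = 0.7815 L.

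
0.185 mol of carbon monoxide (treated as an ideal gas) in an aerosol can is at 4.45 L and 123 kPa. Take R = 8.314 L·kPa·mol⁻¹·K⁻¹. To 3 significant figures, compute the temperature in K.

T ≈ 356 K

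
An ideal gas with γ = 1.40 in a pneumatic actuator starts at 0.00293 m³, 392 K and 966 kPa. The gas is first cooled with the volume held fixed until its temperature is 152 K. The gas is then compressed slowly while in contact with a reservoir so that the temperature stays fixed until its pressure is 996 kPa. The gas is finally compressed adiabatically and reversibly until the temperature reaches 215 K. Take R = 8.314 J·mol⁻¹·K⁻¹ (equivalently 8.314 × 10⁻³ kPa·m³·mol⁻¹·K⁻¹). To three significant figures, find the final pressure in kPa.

V constant ⇒ P ∝ T: V₂ = V₁; P₂ = P₁·(T₂/T₁) = 374.6 kPa.
Isothermal, so P V is constant: T₃ = T₂; V₃ = V₂·(P₂/P₃) = 0.001102 m³.
Adiabatic (γ = 1.40), T V^(γ−1) and P V^γ constant: P₄ = P₃·(T₄/T₃)^(γ/(γ−1)) = 3352 kPa; V₄ = V₃·(T₃/T₄)^(1/(γ−1)) = 0.0004631 m³.

P₄ ≈ 3.35e+03 kPa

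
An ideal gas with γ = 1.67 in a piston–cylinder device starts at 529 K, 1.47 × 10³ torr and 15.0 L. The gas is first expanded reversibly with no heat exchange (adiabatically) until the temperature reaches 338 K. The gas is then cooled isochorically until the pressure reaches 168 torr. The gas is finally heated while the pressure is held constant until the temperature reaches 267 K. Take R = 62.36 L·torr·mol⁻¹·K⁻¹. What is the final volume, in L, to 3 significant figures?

Adiabatic (γ = 1.67), T V^(γ−1) and P V^γ constant: P₂ = P₁·(T₂/T₁)^(γ/(γ−1)) = 481.3 torr; V₂ = V₁·(T₁/T₂)^(1/(γ−1)) = 29.27 L.
Isochoric, so P/T is constant: V₃ = V₂; T₃ = T₂·(P₃/P₂) = 118.0 K.
Isobaric, so V/T is constant: P₄ = P₃; V₄ = V₃·(T₄/T₃) = 66.25 L.

V₄ ≈ 66.2 L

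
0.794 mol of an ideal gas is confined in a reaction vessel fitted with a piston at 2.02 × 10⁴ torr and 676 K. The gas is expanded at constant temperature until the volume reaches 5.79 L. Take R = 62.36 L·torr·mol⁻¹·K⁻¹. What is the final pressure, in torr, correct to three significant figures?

From PV = nRT: V₁ = nRT₁/P₁ = 1.657 L.
T constant ⇒ Boyle's law P V = const: T₂ = T₁; P₂ = P₁·(V₁/V₂) = 5781 torr.

P₂ ≈ 5.78e+03 torr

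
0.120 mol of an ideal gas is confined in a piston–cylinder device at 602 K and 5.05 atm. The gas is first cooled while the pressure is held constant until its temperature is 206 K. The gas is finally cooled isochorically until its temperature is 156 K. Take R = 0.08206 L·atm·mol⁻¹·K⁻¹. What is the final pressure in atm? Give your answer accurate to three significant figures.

P₃ ≈ 3.82 atm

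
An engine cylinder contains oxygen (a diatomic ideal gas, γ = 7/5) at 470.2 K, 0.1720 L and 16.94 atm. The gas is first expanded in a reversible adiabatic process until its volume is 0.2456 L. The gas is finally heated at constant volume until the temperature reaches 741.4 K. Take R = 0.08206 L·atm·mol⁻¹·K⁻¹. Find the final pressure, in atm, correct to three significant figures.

Reversible adiabatic, γ = 7/5: T₂ = T₁·(V₁/V₂)^(γ−1) = 407.8 K; P₂ = P₁·(V₁/V₂)^γ = 10.29 atm.
Isochoric, so P/T is constant: V₃ = V₂; P₃ = P₂·(T₃/T₂) = 18.71 atm.

P₃ ≈ 18.7 atm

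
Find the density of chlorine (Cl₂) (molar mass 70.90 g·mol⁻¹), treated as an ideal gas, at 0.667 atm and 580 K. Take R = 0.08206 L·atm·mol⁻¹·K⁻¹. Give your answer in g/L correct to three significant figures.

ρ = PM/(RT) = (0.667 × 70.90) / (0.08206 × 580.0)

ρ ≈ 0.994 g/L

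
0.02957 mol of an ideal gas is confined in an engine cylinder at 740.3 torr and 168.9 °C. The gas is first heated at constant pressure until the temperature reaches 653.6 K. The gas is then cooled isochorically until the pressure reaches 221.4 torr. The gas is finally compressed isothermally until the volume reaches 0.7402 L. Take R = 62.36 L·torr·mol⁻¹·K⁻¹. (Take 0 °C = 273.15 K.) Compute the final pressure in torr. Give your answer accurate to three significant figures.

P₄ ≈ 487 torr

Convert: T₁ = 442.0 K.
From PV = nRT: V₁ = nRT₁/P₁ = 1.101 L.
P constant ⇒ V ∝ T: P₂ = P₁; V₂ = V₁·(T₂/T₁) = 1.628 L.
Isochoric, so P/T is constant: V₃ = V₂; T₃ = T₂·(P₃/P₂) = 195.5 K.
Isothermal, so P V is constant: T₄ = T₃; P₄ = P₃·(V₃/V₄) = 487.0 torr.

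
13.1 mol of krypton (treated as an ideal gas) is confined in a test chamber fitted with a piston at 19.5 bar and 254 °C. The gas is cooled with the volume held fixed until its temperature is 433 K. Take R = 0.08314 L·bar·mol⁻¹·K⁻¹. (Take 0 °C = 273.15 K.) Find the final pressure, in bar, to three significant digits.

P₂ ≈ 16.0 bar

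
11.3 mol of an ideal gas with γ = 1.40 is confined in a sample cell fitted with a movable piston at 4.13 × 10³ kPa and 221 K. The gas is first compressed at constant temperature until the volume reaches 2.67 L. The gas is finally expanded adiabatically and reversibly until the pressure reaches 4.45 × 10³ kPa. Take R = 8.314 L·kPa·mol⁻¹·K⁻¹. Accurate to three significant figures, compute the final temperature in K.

From PV = nRT: V₁ = nRT₁/P₁ = 5.027 L.
T constant ⇒ Boyle's law P V = const: T₂ = T₁; P₂ = P₁·(V₁/V₂) = 7776 kPa.
Reversible adiabatic, γ = 1.40: T₃ = T₂·(P₃/P₂)^((γ−1)/γ) = 188.4 K; V₃ = V₂·(P₂/P₃)^(1/γ) = 3.978 L.

T₃ ≈ 188 K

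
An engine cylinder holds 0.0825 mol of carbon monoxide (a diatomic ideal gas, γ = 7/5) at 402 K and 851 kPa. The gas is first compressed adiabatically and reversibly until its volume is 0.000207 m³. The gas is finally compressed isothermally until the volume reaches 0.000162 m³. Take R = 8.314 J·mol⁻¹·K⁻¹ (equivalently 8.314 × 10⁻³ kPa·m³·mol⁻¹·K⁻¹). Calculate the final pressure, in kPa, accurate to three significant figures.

P₃ ≈ 2.04e+03 kPa

From PV = nRT: V₁ = nRT₁/P₁ = 0.0003240 m³.
Reversible adiabatic, γ = 7/5: T₂ = T₁·(V₁/V₂)^(γ−1) = 480.9 K; P₂ = P₁·(V₁/V₂)^γ = 1594 kPa.
T constant ⇒ Boyle's law P V = const: T₃ = T₂; P₃ = P₂·(V₂/V₃) = 2036 kPa.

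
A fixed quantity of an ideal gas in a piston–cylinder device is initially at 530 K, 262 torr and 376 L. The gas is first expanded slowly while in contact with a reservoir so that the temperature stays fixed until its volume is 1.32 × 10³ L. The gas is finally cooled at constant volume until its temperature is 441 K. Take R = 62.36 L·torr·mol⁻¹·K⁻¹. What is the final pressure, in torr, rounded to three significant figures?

P₃ ≈ 62.1 torr

Isothermal, so P V is constant: T₂ = T₁; P₂ = P₁·(V₁/V₂) = 74.63 torr.
Isochoric, so P/T is constant: V₃ = V₂; P₃ = P₂·(T₃/T₂) = 62.10 torr.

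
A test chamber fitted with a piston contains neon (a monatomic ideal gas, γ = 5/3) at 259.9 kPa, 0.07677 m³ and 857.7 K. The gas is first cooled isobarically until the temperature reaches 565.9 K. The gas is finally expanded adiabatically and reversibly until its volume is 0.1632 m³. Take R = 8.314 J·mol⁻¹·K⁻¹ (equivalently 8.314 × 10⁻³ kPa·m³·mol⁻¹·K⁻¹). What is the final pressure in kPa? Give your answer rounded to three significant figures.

Isobaric, so V/T is constant: P₂ = P₁; V₂ = V₁·(T₂/T₁) = 0.05065 m³.
Reversible adiabatic, γ = 5/3: T₃ = T₂·(V₂/V₃)^(γ−1) = 259.4 K; P₃ = P₂·(V₂/V₃)^γ = 36.98 kPa.

P₃ ≈ 37.0 kPa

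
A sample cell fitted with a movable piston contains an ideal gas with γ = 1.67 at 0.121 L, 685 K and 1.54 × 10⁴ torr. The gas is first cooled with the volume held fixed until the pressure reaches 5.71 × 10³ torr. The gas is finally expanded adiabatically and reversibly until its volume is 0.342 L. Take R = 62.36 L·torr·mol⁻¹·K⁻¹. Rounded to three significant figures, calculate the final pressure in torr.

P₃ ≈ 1.01e+03 torr

Isochoric, so P/T is constant: V₂ = V₁; T₂ = T₁·(P₂/P₁) = 254.0 K.
Reversible adiabatic, γ = 1.67: T₃ = T₂·(V₂/V₃)^(γ−1) = 126.6 K; P₃ = P₂·(V₂/V₃)^γ = 1007 torr.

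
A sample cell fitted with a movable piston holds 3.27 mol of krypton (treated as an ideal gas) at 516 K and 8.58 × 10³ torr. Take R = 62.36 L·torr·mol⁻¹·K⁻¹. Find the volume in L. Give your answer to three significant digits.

PV = nRT ⇒ V = nRT/P = (3.27 × 62.36 × 516) / 8.58e+03

V ≈ 12.3 L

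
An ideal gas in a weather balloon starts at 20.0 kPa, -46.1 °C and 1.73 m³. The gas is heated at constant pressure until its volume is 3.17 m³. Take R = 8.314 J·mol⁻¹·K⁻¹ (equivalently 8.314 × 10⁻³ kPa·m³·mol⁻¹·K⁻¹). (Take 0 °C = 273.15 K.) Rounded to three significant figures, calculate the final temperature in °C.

T₂ ≈ 143 °C

Convert: T₁ = 227.0 K.
P constant ⇒ V ∝ T: P₂ = P₁; T₂ = T₁·(V₂/V₁) = 416.0 K.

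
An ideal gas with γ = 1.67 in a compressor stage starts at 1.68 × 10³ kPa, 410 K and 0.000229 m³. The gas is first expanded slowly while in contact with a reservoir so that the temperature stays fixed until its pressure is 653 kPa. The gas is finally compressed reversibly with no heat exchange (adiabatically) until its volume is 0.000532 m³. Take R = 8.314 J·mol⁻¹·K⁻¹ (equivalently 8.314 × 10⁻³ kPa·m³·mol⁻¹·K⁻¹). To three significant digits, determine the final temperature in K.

T₃ ≈ 439 K

T constant ⇒ Boyle's law P V = const: T₂ = T₁; V₂ = V₁·(P₁/P₂) = 0.0005892 m³.
Reversible adiabatic, γ = 1.67: T₃ = T₂·(V₂/V₃)^(γ−1) = 439.0 K; P₃ = P₂·(V₂/V₃)^γ = 774.3 kPa.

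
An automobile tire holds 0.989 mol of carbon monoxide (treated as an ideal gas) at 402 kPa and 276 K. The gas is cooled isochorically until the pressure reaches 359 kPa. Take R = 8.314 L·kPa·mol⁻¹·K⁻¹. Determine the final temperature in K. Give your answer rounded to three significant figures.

T₂ ≈ 246 K

From PV = nRT: V₁ = nRT₁/P₁ = 5.645 L.
Isochoric, so P/T is constant: V₂ = V₁; T₂ = T₁·(P₂/P₁) = 246.5 K.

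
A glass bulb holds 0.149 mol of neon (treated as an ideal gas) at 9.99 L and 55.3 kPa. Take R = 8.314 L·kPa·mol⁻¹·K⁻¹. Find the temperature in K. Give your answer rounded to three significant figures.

T ≈ 446 K

PV = nRT ⇒ T = PV/(nR) = (55.3 × 9.99) / (0.149 × 8.314)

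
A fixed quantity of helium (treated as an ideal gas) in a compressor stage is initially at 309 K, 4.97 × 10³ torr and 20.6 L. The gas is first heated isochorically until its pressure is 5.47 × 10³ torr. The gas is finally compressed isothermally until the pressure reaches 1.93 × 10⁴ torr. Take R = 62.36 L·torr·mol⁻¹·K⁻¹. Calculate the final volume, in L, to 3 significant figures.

Isochoric, so P/T is constant: V₂ = V₁; T₂ = T₁·(P₂/P₁) = 340.1 K.
Isothermal, so P V is constant: T₃ = T₂; V₃ = V₂·(P₂/P₃) = 5.838 L.

V₃ ≈ 5.84 L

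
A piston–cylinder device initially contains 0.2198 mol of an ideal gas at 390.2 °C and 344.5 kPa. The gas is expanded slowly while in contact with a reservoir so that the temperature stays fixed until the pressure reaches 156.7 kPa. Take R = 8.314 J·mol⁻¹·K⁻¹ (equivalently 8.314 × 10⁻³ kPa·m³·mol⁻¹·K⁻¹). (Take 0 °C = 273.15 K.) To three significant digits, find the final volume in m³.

Convert: T₁ = 663.3 K.
From PV = nRT: V₁ = nRT₁/P₁ = 0.003519 m³.
Isothermal, so P V is constant: T₂ = T₁; V₂ = V₁·(P₁/P₂) = 0.007736 m³.

V₂ ≈ 0.00774 m³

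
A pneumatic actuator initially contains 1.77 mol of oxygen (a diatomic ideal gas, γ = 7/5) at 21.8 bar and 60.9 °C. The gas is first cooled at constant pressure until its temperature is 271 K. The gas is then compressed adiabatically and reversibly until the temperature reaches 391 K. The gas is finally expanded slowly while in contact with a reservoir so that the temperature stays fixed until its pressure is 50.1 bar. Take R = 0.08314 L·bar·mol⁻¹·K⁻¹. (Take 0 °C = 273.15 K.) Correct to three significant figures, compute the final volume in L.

Convert: T₁ = 334.0 K.
From PV = nRT: V₁ = nRT₁/P₁ = 2.255 L.
P constant ⇒ V ∝ T: P₂ = P₁; V₂ = V₁·(T₂/T₁) = 1.829 L.
Adiabatic (γ = 7/5), T V^(γ−1) and P V^γ constant: P₃ = P₂·(T₃/T₂)^(γ/(γ−1)) = 78.65 bar; V₃ = V₂·(T₂/T₃)^(1/(γ−1)) = 0.7316 L.
T constant ⇒ Boyle's law P V = const: T₄ = T₃; V₄ = V₃·(P₃/P₄) = 1.148 L.

V₄ ≈ 1.15 L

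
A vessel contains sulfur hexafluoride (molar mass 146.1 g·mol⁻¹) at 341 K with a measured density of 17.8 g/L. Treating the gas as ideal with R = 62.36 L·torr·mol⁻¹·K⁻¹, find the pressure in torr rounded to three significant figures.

P ≈ 2.59e+03 torr

ρ = PM/(RT) ⇒ P = ρRT/M = (17.8 × 62.36 × 341.0) / 146.1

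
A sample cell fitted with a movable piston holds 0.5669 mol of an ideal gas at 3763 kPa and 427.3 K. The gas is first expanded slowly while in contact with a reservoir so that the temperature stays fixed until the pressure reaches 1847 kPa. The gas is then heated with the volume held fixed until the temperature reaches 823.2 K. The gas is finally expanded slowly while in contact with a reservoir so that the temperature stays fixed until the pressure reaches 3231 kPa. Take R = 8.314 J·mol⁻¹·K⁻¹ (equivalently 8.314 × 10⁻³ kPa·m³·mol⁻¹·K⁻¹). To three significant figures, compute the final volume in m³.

From PV = nRT: V₁ = nRT₁/P₁ = 0.0005352 m³.
T constant ⇒ Boyle's law P V = const: T₂ = T₁; V₂ = V₁·(P₁/P₂) = 0.001090 m³.
V constant ⇒ P ∝ T: V₃ = V₂; P₃ = P₂·(T₃/T₂) = 3558 kPa.
T constant ⇒ Boyle's law P V = const: T₄ = T₃; V₄ = V₃·(P₃/P₄) = 0.001201 m³.

V₄ ≈ 0.00120 m³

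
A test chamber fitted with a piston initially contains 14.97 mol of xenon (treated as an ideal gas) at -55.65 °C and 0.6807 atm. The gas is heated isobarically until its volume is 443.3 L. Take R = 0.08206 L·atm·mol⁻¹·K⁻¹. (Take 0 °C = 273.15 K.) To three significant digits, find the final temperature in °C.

Convert: T₁ = 217.5 K.
From PV = nRT: V₁ = nRT₁/P₁ = 392.5 L.
Isobaric, so V/T is constant: P₂ = P₁; T₂ = T₁·(V₂/V₁) = 245.6 K.

T₂ ≈ -27.5 °C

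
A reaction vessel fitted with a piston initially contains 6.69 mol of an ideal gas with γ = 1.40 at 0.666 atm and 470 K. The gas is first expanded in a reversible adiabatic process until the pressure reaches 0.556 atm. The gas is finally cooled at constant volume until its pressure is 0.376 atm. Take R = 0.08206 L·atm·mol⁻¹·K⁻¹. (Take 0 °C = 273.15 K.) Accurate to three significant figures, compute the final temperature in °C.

From PV = nRT: V₁ = nRT₁/P₁ = 387.4 L.
Adiabatic (γ = 1.40), T V^(γ−1) and P V^γ constant: T₂ = T₁·(P₂/P₁)^((γ−1)/γ) = 446.4 K; V₂ = V₁·(P₁/P₂)^(1/γ) = 440.7 L.
Isochoric, so P/T is constant: V₃ = V₂; T₃ = T₂·(P₃/P₂) = 301.9 K.

T₃ ≈ 28.7 °C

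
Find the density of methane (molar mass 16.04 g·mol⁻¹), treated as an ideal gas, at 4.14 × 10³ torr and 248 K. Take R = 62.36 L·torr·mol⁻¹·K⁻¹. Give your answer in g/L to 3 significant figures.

ρ ≈ 4.29 g/L

ρ = PM/(RT) = (4.14e+03 × 16.04) / (62.36 × 248.0)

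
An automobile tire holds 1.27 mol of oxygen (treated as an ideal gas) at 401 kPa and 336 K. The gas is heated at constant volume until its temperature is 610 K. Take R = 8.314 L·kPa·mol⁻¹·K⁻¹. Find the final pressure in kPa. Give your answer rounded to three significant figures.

From PV = nRT: V₁ = nRT₁/P₁ = 8.847 L.
Isochoric, so P/T is constant: V₂ = V₁; P₂ = P₁·(T₂/T₁) = 728.0 kPa.

P₂ ≈ 728 kPa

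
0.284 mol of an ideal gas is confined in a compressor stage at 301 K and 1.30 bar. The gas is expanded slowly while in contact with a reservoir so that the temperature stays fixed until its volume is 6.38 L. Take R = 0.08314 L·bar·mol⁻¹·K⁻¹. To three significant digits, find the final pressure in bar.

P₂ ≈ 1.11 bar

From PV = nRT: V₁ = nRT₁/P₁ = 5.467 L.
Isothermal, so P V is constant: T₂ = T₁; P₂ = P₁·(V₁/V₂) = 1.114 bar.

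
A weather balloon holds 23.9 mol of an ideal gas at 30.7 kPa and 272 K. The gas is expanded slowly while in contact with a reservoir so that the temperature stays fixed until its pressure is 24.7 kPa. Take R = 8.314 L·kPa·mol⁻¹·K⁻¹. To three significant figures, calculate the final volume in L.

From PV = nRT: V₁ = nRT₁/P₁ = 1761 L.
T constant ⇒ Boyle's law P V = const: T₂ = T₁; V₂ = V₁·(P₁/P₂) = 2188 L.

V₂ ≈ 2.19e+03 L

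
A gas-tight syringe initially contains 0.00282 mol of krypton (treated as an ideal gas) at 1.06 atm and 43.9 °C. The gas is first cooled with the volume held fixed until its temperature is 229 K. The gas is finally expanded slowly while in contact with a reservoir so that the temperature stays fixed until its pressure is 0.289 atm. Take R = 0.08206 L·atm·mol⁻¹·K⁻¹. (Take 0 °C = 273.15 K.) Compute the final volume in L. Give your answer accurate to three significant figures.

Convert: T₁ = 317.0 K.
From PV = nRT: V₁ = nRT₁/P₁ = 0.06922 L.
V constant ⇒ P ∝ T: V₂ = V₁; P₂ = P₁·(T₂/T₁) = 0.7656 atm.
Isothermal, so P V is constant: T₃ = T₂; V₃ = V₂·(P₂/P₃) = 0.1834 L.

V₃ ≈ 0.183 L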